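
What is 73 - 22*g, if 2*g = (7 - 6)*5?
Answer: 18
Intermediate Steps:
g = 5/2 (g = ((7 - 6)*5)/2 = (1*5)/2 = (1/2)*5 = 5/2 ≈ 2.5000)
73 - 22*g = 73 - 22*5/2 = 73 - 55 = 18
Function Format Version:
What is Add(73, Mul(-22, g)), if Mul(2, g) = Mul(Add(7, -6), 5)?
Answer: 18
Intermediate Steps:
g = Rational(5, 2) (g = Mul(Rational(1, 2), Mul(Add(7, -6), 5)) = Mul(Rational(1, 2), Mul(1, 5)) = Mul(Rational(1, 2), 5) = Rational(5, 2) ≈ 2.5000)
Add(73, Mul(-22, g)) = Add(73, Mul(-22, Rational(5, 2))) = Add(73, -55) = 18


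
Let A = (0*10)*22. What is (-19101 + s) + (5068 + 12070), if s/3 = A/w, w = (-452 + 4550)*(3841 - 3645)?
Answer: -1963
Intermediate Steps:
w = 803208 (w = 4098*196 = 803208)
A = 0 (A = 0*22 = 0)
s = 0 (s = 3*(0/803208) = 3*(0*(1/803208)) = 3*0 = 0)
(-19101 + s) + (5068 + 12070) = (-19101 + 0) + (5068 + 12070) = -19101 + 17138 = -1963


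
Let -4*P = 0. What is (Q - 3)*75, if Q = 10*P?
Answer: -225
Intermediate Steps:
P = 0 (P = -¼*0 = 0)
Q = 0 (Q = 10*0 = 0)
(Q - 3)*75 = (0 - 3)*75 = -3*75 = -225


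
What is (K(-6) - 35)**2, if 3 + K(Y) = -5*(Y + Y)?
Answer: 484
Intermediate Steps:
K(Y) = -3 - 10*Y (K(Y) = -3 - 5*(Y + Y) = -3 - 10*Y)
(K(-6) - 35)**2 = ((-3 - 10*(-6)) - 35)**2 = ((-3 + 60) - 35)**2 = (57 - 35)**2 = 22**2 = 484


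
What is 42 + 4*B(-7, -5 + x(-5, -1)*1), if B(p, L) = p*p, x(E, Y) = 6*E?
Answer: 238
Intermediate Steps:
B(p, L) = p**2
42 + 4*B(-7, -5 + x(-5, -1)*1) = 42 + 4*(-7)**2 = 42 + 4*49 = 42 + 196 = 238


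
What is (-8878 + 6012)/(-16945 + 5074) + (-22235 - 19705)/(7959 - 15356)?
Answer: 519069542/87809787 ≈ 5.9113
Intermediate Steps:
(-8878 + 6012)/(-16945 + 5074) + (-22235 - 19705)/(7959 - 15356) = -2866/(-11871) - 41940/(-7397) = -2866*(-1/11871) - 41940*(-1/7397) = 2866/11871 + 41940/7397 = 519069542/87809787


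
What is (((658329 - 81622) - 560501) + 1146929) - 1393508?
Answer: -230373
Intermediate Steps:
(((658329 - 81622) - 560501) + 1146929) - 1393508 = ((576707 - 560501) + 1146929) - 1393508 = (16206 + 1146929) - 1393508 = 1163135 - 1393508 = -230373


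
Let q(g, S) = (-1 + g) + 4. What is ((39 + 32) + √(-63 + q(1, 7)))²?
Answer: (71 + I*√59)² ≈ 4982.0 + 1090.7*I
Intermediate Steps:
q(g, S) = 3 + g
((39 + 32) + √(-63 + q(1, 7)))² = ((39 + 32) + √(-63 + (3 + 1)))² = (71 + √(-63 + 4))² = (71 + √(-59))² = (71 + I*√59)²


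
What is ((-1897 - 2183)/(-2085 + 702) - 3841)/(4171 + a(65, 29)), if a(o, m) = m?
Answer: -252763/276600 ≈ -0.91382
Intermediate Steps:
((-1897 - 2183)/(-2085 + 702) - 3841)/(4171 + a(65, 29)) = ((-1897 - 2183)/(-2085 + 702) - 3841)/(4171 + 29) = (-4080/(-1383) - 3841)/4200 = (-4080*(-1/1383) - 3841)*(1/4200) = (1360/461 - 3841)*(1/4200) = -1769341/461*1/4200 = -252763/276600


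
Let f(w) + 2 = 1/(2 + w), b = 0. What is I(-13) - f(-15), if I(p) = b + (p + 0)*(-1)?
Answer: 196/13 ≈ 15.077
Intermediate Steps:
I(p) = -p (I(p) = 0 + (p + 0)*(-1) = 0 + p*(-1) = 0 - p = -p)
f(w) = -2 + 1/(2 + w)
I(-13) - f(-15) = -1*(-13) - (-3 - 2*(-15))/(2 - 15) = 13 - (-3 + 30)/(-13) = 13 - (-1)*27/13 = 13 - 1*(-27/13) = 13 + 27/13 = 196/13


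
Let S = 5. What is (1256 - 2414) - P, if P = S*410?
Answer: -3208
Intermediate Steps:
P = 2050 (P = 5*410 = 2050)
(1256 - 2414) - P = (1256 - 2414) - 1*2050 = -1158 - 2050 = -3208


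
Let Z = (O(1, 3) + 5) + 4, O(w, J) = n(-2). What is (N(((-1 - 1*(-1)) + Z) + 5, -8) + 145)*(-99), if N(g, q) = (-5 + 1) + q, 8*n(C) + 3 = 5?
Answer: -13167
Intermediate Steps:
n(C) = 1/4 (n(C) = -3/8 + (1/8)*5 = -3/8 + 5/8 = 1/4)
O(w, J) = 1/4
Z = 37/4 (Z = (1/4 + 5) + 4 = 21/4 + 4 = 37/4 ≈ 9.2500)
N(g, q) = -4 + q
(N(((-1 - 1*(-1)) + Z) + 5, -8) + 145)*(-99) = ((-4 - 8) + 145)*(-99) = (-12 + 145)*(-99) = 133*(-99) = -13167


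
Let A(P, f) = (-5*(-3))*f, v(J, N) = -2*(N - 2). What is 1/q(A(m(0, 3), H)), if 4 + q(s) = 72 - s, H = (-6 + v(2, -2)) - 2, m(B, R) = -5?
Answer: 1/68 ≈ 0.014706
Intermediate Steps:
v(J, N) = 4 - 2*N (v(J, N) = -2*(-2 + N) = 4 - 2*N)
H = 0 (H = (-6 + (4 - 2*(-2))) - 2 = (-6 + (4 + 4)) - 2 = (-6 + 8) - 2 = 2 - 2 = 0)
A(P, f) = 15*f
q(s) = 68 - s (q(s) = -4 + (72 - s) = 68 - s)
1/q(A(m(0, 3), H)) = 1/(68 - 15*0) = 1/(68 - 1*0) = 1/(68 + 0) = 1/68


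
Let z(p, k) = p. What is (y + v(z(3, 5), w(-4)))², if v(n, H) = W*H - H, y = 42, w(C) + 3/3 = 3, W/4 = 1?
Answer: 2304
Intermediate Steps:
W = 4 (W = 4*1 = 4)
w(C) = 2 (w(C) = -1 + 3 = 2)
v(n, H) = 3*H (v(n, H) = 4*H - H = 3*H)
(y + v(z(3, 5), w(-4)))² = (42 + 3*2)² = (42 + 6)² = 48² = 2304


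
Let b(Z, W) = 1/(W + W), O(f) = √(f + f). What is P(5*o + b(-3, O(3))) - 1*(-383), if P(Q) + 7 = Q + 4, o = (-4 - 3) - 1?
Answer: 340 + √6/12 ≈ 340.20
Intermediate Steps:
o = -8 (o = -7 - 1 = -8)
O(f) = √2*√f (O(f) = √(2*f) = √2*√f)
b(Z, W) = 1/(2*W)
P(Q) = -3 + Q (P(Q) = -7 + (Q + 4) = -7 + (4 + Q) = -3 + Q)
P(5*o + b(-3, O(3))) - 1*(-383) = (-3 + (5*(-8) + 1/(2*((√2*√3))))) - 1*(-383) = (-3 + (-40 + 1/(2*(√6)))) + 383 = (-3 + (-40 + (√6/6)/2)) + 383 = (-3 + (-40 + √6/12)) + 383 = (-43 + √6/12) + 383 = 340 + √6/12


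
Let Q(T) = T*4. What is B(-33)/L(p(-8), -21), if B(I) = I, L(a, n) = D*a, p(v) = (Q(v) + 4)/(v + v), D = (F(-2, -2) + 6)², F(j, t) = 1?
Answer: -132/343 ≈ -0.38484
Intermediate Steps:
Q(T) = 4*T
D = 49 (D = (1 + 6)² = 7² = 49)
p(v) = (4 + 4*v)/(2*v) (p(v) = (4*v + 4)/(v + v) = (4 + 4*v)/((2*v)) = (4 + 4*v)*(1/(2*v)) = (4 + 4*v)/(2*v))
L(a, n) = 49*a
B(-33)/L(p(-8), -21) = -33*1/(49*(2 + 2/(-8))) = -33*1/(49*(2 + 2*(-⅛))) = -33*1/(49*(2 - ¼)) = -33/(49*(7/4)) = -33/343/4 = -33*4/343 = -132/343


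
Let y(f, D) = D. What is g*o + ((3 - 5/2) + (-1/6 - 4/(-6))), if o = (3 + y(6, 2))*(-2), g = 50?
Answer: -499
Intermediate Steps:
o = -10 (o = (3 + 2)*(-2) = 5*(-2) = -10)
g*o + ((3 - 5/2) + (-1/6 - 4/(-6))) = 50*(-10) + ((3 - 5/2) + (-1/6 - 4/(-6))) = -500 + ((3 - 5*½) + (-1*⅙ - 4*(-⅙))) = -500 + ((3 - 5/2) + (-⅙ + ⅔)) = -500 + (½ + ½) = -500 + 1 = -499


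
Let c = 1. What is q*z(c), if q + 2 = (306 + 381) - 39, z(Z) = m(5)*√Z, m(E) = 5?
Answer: 3230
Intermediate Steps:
z(Z) = 5*√Z
q = 646 (q = -2 + ((306 + 381) - 39) = -2 + (687 - 39) = -2 + 648 = 646)
q*z(c) = 646*(5*√1) = 646*(5*1) = 646*5 = 3230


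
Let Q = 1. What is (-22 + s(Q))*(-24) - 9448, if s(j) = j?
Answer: -8944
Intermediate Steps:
(-22 + s(Q))*(-24) - 9448 = (-22 + 1)*(-24) - 9448 = -21*(-24) - 9448 = 504 - 9448 = -8944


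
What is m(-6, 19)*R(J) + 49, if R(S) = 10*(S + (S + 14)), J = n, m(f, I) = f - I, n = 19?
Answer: -12951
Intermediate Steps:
J = 19
R(S) = 140 + 20*S (R(S) = 10*(S + (14 + S)) = 10*(14 + 2*S) = 140 + 20*S)
m(-6, 19)*R(J) + 49 = (-6 - 1*19)*(140 + 20*19) + 49 = (-6 - 19)*(140 + 380) + 49 = -25*520 + 49 = -13000 + 49 = -12951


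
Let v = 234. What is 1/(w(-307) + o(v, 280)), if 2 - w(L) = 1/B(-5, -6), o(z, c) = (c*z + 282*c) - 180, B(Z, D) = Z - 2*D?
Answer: 7/1010113 ≈ 6.9299e-6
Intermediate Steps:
o(z, c) = -180 + 282*c + c*z (o(z, c) = (282*c + c*z) - 180 = -180 + 282*c + c*z)
w(L) = 13/7 (w(L) = 2 - 1/(-5 - 2*(-6)) = 2 - 1/(-5 + 12) = 2 - 1/7 = 2 - 1*⅐ = 2 - ⅐ = 13/7)
1/(w(-307) + o(v, 280)) = 1/(13/7 + (-180 + 282*280 + 280*234)) = 1/(13/7 + (-180 + 78960 + 65520)) = 1/(13/7 + 144300) = 1/(1010113/7) = 7/1010113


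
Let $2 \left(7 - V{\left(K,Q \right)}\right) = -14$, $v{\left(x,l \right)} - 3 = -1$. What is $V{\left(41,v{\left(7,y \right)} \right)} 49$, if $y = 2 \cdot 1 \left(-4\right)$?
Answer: $686$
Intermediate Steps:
$y = -8$ ($y = 2 \left(-4\right) = -8$)
$v{\left(x,l \right)} = 2$ ($v{\left(x,l \right)} = 3 - 1 = 2$)
$V{\left(K,Q \right)} = 14$ ($V{\left(K,Q \right)} = 7 - -7 = 7 + 7 = 14$)
$V{\left(41,v{\left(7,y \right)} \right)} 49 = 14 \cdot 49 = 686$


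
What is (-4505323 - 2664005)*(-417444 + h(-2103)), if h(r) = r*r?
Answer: -28714341579120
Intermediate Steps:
h(r) = r**2
(-4505323 - 2664005)*(-417444 + h(-2103)) = (-4505323 - 2664005)*(-417444 + (-2103)**2) = -7169328*(-417444 + 4422609) = -7169328*4005165 = -28714341579120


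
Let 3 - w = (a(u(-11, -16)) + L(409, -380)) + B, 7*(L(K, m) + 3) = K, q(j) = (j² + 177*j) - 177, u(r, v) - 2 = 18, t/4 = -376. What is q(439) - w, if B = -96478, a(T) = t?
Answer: 1206222/7 ≈ 1.7232e+5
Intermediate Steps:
t = -1504 (t = 4*(-376) = -1504)
u(r, v) = 20 (u(r, v) = 2 + 18 = 20)
q(j) = -177 + j² + 177*j
a(T) = -1504
L(K, m) = -3 + K/7
w = 685507/7 (w = 3 - ((-1504 + (-3 + (⅐)*409)) - 96478) = 3 - ((-1504 + (-3 + 409/7)) - 96478) = 3 - ((-1504 + 388/7) - 96478) = 3 - (-10140/7 - 96478) = 3 - 1*(-685486/7) = 3 + 685486/7 = 685507/7 ≈ 97930.)
q(439) - w = (-177 + 439² + 177*439) - 1*685507/7 = (-177 + 192721 + 77703) - 685507/7 = 270247 - 685507/7 = 1206222/7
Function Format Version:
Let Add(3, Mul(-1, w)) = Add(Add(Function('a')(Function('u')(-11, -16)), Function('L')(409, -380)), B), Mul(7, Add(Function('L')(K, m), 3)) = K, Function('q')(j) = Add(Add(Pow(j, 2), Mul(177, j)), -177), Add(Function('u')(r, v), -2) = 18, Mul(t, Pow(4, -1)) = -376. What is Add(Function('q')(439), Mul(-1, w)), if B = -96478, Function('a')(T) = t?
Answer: Rational(1206222, 7) ≈ 1.7232e+5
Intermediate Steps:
t = -1504 (t = Mul(4, -376) = -1504)
Function('u')(r, v) = 20 (Function('u')(r, v) = Add(2, 18) = 20)
Function('q')(j) = Add(-177, Pow(j, 2), Mul(177, j))
Function('a')(T) = -1504
Function('L')(K, m) = Add(-3, Mul(Rational(1, 7), K))
w = Rational(685507, 7) (w = Add(3, Mul(-1, Add(Add(-1504, Add(-3, Mul(Rational(1, 7), 409))), -96478))) = Add(3, Mul(-1, Add(Add(-1504, Add(-3, Rational(409, 7))), -96478))) = Add(3, Mul(-1, Add(Add(-1504, Rational(388, 7)), -96478))) = Add(3, Mul(-1, Add(Rational(-10140, 7), -96478))) = Add(3, Mul(-1, Rational(-685486, 7))) = Add(3, Rational(685486, 7)) = Rational(685507, 7) ≈ 97930.)
Add(Function('q')(439), Mul(-1, w)) = Add(Add(-177, Pow(439, 2), Mul(177, 439)), Mul(-1, Rational(685507, 7))) = Add(Add(-177, 192721, 77703), Rational(-685507, 7)) = Add(270247, Rational(-685507, 7)) = Rational(1206222, 7)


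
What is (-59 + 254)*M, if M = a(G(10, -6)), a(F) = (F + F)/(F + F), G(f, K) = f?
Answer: 195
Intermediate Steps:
a(F) = 1 (a(F) = (2*F)/((2*F)) = (2*F)*(1/(2*F)) = 1)
M = 1
(-59 + 254)*M = (-59 + 254)*1 = 195*1 = 195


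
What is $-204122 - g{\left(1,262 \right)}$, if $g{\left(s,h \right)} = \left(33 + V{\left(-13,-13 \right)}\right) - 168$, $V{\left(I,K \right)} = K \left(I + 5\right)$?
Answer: $-204091$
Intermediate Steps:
$V{\left(I,K \right)} = K \left(5 + I\right)$
$g{\left(s,h \right)} = -31$ ($g{\left(s,h \right)} = \left(33 - 13 \left(5 - 13\right)\right) - 168 = \left(33 - -104\right) - 168 = \left(33 + 104\right) - 168 = 137 - 168 = -31$)
$-204122 - g{\left(1,262 \right)} = -204122 - -31 = -204122 + 31 = -204091$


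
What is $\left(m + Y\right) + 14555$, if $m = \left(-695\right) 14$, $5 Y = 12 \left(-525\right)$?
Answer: $3565$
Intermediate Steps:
$Y = -1260$ ($Y = \frac{12 \left(-525\right)}{5} = \frac{1}{5} \left(-6300\right) = -1260$)
$m = -9730$
$\left(m + Y\right) + 14555 = \left(-9730 - 1260\right) + 14555 = -10990 + 14555 = 3565$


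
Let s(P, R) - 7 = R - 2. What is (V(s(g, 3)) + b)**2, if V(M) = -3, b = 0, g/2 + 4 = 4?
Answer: 9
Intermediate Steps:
g = 0 (g = -8 + 2*4 = -8 + 8 = 0)
s(P, R) = 5 + R (s(P, R) = 7 + (R - 2) = 7 + (-2 + R) = 5 + R)
(V(s(g, 3)) + b)**2 = (-3 + 0)**2 = (-3)**2 = 9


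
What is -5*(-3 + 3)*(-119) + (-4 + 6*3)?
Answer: 14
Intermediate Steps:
-5*(-3 + 3)*(-119) + (-4 + 6*3) = -5*0*(-119) + (-4 + 18) = -1*0*(-119) + 14 = 0*(-119) + 14 = 0 + 14 = 14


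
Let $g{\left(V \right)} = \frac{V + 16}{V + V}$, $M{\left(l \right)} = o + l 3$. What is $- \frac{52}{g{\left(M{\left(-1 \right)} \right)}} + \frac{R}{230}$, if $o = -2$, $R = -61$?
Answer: $\frac{118929}{2530} \approx 47.008$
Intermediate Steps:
$M{\left(l \right)} = -2 + 3 l$ ($M{\left(l \right)} = -2 + l 3 = -2 + 3 l$)
$g{\left(V \right)} = \frac{16 + V}{2 V}$
$- \frac{52}{g{\left(M{\left(-1 \right)} \right)}} + \frac{R}{230} = - \frac{52}{\frac{1}{2} \frac{1}{-2 + 3 \left(-1\right)} \left(16 + \left(-2 + 3 \left(-1\right)\right)\right)} - \frac{61}{230} = - \frac{52}{\frac{1}{2} \frac{1}{-2 - 3} \left(16 - 5\right)} - \frac{61}{230} = - \frac{52}{\frac{1}{2} \frac{1}{-5} \left(16 - 5\right)} - \frac{61}{230} = - \frac{52}{\frac{1}{2} \left(- \frac{1}{5}\right) 11} - \frac{61}{230} = - \frac{52}{- \frac{11}{10}} - \frac{61}{230} = \left(-52\right) \left(- \frac{10}{11}\right) - \frac{61}{230} = \frac{520}{11} - \frac{61}{230} = \frac{118929}{2530}$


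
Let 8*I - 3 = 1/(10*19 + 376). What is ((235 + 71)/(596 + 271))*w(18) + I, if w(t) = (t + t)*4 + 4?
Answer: 4049747/76976 ≈ 52.611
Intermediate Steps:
I = 1699/4528 (I = 3/8 + 1/(8*(10*19 + 376)) = 3/8 + 1/(8*(190 + 376)) = 3/8 + (1/8)/566 = 3/8 + (1/8)*(1/566) = 3/8 + 1/4528 = 1699/4528 ≈ 0.37522)
w(t) = 4 + 8*t (w(t) = (2*t)*4 + 4 = 8*t + 4 = 4 + 8*t)
((235 + 71)/(596 + 271))*w(18) + I = ((235 + 71)/(596 + 271))*(4 + 8*18) + 1699/4528 = (306/867)*(4 + 144) + 1699/4528 = (306*(1/867))*148 + 1699/4528 = (6/17)*148 + 1699/4528 = 888/17 + 1699/4528 = 4049747/76976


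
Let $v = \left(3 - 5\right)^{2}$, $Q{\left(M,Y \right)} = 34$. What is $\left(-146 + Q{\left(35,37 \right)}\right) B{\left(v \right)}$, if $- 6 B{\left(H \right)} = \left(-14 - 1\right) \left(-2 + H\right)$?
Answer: $-560$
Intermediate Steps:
$v = 4$ ($v = \left(-2\right)^{2} = 4$)
$B{\left(H \right)} = -5 + \frac{5 H}{2}$ ($B{\left(H \right)} = - \frac{\left(-14 - 1\right) \left(-2 + H\right)}{6} = - \frac{\left(-15\right) \left(-2 + H\right)}{6} = - \frac{30 - 15 H}{6} = -5 + \frac{5 H}{2}$)
$\left(-146 + Q{\left(35,37 \right)}\right) B{\left(v \right)} = \left(-146 + 34\right) \left(-5 + \frac{5}{2} \cdot 4\right) = - 112 \left(-5 + 10\right) = \left(-112\right) 5 = -560$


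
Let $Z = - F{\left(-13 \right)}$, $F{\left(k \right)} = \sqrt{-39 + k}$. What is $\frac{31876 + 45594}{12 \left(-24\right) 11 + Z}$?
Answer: $- \frac{61356240}{2509069} + \frac{38735 i \sqrt{13}}{2509069} \approx -24.454 + 0.055663 i$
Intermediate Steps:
$Z = - 2 i \sqrt{13}$ ($Z = - \sqrt{-39 - 13} = - \sqrt{-52} = - 2 i \sqrt{13} \approx - 7.2111 i$)
$\frac{31876 + 45594}{12 \left(-24\right) 11 + Z} = \frac{31876 + 45594}{12 \left(-24\right) 11 - 2 i \sqrt{13}} = \frac{77470}{\left(-288\right) 11 - 2 i \sqrt{13}} = \frac{77470}{-3168 - 2 i \sqrt{13}}$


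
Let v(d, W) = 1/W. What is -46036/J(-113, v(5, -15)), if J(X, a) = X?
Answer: 46036/113 ≈ 407.40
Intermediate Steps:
v(d, W) = 1/W
-46036/J(-113, v(5, -15)) = -46036/(-113) = -46036*(-1/113) = 46036/113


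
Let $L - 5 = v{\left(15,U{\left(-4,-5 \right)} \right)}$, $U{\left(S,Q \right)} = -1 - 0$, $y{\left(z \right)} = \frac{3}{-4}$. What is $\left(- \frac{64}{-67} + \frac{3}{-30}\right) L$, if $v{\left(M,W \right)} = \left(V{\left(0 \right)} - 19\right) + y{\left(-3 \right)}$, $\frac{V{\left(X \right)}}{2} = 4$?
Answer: $- \frac{15471}{2680} \approx -5.7728$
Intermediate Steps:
$y{\left(z \right)} = - \frac{3}{4}$ ($y{\left(z \right)} = 3 \left(- \frac{1}{4}\right) = - \frac{3}{4}$)
$V{\left(X \right)} = 8$ ($V{\left(X \right)} = 2 \cdot 4 = 8$)
$U{\left(S,Q \right)} = -1$ ($U{\left(S,Q \right)} = -1 + 0 = -1$)
$v{\left(M,W \right)} = - \frac{47}{4}$ ($v{\left(M,W \right)} = \left(8 - 19\right) - \frac{3}{4} = -11 - \frac{3}{4} = - \frac{47}{4}$)
$L = - \frac{27}{4}$ ($L = 5 - \frac{47}{4} = - \frac{27}{4} \approx -6.75$)
$\left(- \frac{64}{-67} + \frac{3}{-30}\right) L = \left(- \frac{64}{-67} + \frac{3}{-30}\right) \left(- \frac{27}{4}\right) = \left(\left(-64\right) \left(- \frac{1}{67}\right) + 3 \left(- \frac{1}{30}\right)\right) \left(- \frac{27}{4}\right) = \left(\frac{64}{67} - \frac{1}{10}\right) \left(- \frac{27}{4}\right) = \frac{573}{670} \left(- \frac{27}{4}\right) = - \frac{15471}{2680}$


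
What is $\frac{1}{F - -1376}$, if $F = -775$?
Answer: $\frac{1}{601} \approx 0.0016639$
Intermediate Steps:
$\frac{1}{F - -1376} = \frac{1}{-775 - -1376} = \frac{1}{-775 + 1376} = \frac{1}{601}$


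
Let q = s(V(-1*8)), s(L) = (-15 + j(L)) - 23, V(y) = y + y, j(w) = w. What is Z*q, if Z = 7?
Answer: -378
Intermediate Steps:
V(y) = 2*y
s(L) = -38 + L (s(L) = (-15 + L) - 23 = -38 + L)
q = -54 (q = -38 + 2*(-1*8) = -38 + 2*(-8) = -38 - 16 = -54)
Z*q = 7*(-54) = -378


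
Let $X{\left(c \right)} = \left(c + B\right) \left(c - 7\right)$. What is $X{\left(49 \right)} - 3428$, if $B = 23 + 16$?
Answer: $268$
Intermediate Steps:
$B = 39$
$X{\left(c \right)} = \left(-7 + c\right) \left(39 + c\right)$ ($X{\left(c \right)} = \left(c + 39\right) \left(c - 7\right) = \left(39 + c\right) \left(-7 + c\right) = \left(-7 + c\right) \left(39 + c\right)$)
$X{\left(49 \right)} - 3428 = \left(-273 + 49^{2} + 32 \cdot 49\right) - 3428 = \left(-273 + 2401 + 1568\right) - 3428 = 3696 - 3428 = 268$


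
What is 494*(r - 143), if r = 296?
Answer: 75582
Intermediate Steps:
494*(r - 143) = 494*(296 - 143) = 494*153 = 75582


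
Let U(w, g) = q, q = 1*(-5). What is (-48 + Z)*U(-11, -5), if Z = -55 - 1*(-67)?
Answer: 180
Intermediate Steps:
Z = 12 (Z = -55 + 67 = 12)
q = -5
U(w, g) = -5
(-48 + Z)*U(-11, -5) = (-48 + 12)*(-5) = -36*(-5) = 180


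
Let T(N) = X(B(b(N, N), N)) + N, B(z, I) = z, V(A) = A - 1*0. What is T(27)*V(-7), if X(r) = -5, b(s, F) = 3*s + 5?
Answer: -154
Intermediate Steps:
b(s, F) = 5 + 3*s
V(A) = A (V(A) = A + 0 = A)
T(N) = -5 + N
T(27)*V(-7) = (-5 + 27)*(-7) = 22*(-7) = -154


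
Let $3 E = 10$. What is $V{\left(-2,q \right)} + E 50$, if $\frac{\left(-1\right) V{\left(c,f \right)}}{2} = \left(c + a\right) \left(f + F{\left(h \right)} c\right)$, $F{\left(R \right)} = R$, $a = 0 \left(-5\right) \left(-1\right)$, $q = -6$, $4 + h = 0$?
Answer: $\frac{524}{3} \approx 174.67$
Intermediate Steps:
$h = -4$ ($h = -4 + 0 = -4$)
$E = \frac{10}{3}$ ($E = \frac{1}{3} \cdot 10 = \frac{10}{3} \approx 3.3333$)
$a = 0$ ($a = 0 \left(-1\right) = 0$)
$V{\left(c,f \right)} = - 2 c \left(f - 4 c\right)$ ($V{\left(c,f \right)} = - 2 \left(c + 0\right) \left(f - 4 c\right) = - 2 c \left(f - 4 c\right)$)
$V{\left(-2,q \right)} + E 50 = 2 \left(-2\right) \left(\left(-1\right) \left(-6\right) + 4 \left(-2\right)\right) + \frac{10}{3} \cdot 50 = 2 \left(-2\right) \left(6 - 8\right) + \frac{500}{3} = 2 \left(-2\right) \left(-2\right) + \frac{500}{3} = 8 + \frac{500}{3} = \frac{524}{3}$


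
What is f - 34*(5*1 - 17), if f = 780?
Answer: 1188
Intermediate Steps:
f - 34*(5*1 - 17) = 780 - 34*(5*1 - 17) = 780 - 34*(5 - 17) = 780 - 34*(-12) = 780 - 1*(-408) = 780 + 408 = 1188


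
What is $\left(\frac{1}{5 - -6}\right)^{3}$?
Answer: $\frac{1}{1331} \approx 0.00075131$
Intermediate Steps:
$\left(\frac{1}{5 - -6}\right)^{3} = \left(\frac{1}{5 + 6}\right)^{3} = \left(\frac{1}{11}\right)^{3} = \frac{1}{1331}$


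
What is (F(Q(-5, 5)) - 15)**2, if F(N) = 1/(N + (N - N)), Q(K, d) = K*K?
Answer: 139876/625 ≈ 223.80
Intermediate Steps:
Q(K, d) = K**2
F(N) = 1/N (F(N) = 1/(N + 0) = 1/N)
(F(Q(-5, 5)) - 15)**2 = (1/((-5)**2) - 15)**2 = (1/25 - 15)**2 = (-374/25)**2 = 139876/625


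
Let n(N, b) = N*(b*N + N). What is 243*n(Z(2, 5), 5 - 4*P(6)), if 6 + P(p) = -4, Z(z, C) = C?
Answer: 279450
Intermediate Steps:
P(p) = -10 (P(p) = -6 - 4 = -10)
n(N, b) = N*(N + N*b) (n(N, b) = N*(N*b + N) = N*(N + N*b))
243*n(Z(2, 5), 5 - 4*P(6)) = 243*(5**2*(1 + (5 - 4*(-10)))) = 243*(25*(1 + (5 + 40))) = 243*(25*(1 + 45)) = 243*(25*46) = 243*1150 = 279450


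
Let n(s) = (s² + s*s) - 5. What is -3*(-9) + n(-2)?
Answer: 30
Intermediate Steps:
n(s) = -5 + 2*s² (n(s) = (s² + s²) - 5 = 2*s² - 5 = -5 + 2*s²)
-3*(-9) + n(-2) = -3*(-9) + (-5 + 2*(-2)²) = 27 + (-5 + 2*4) = 27 + (-5 + 8) = 27 + 3 = 30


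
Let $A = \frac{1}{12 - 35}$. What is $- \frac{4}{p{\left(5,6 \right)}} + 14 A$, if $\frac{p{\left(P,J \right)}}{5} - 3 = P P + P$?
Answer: $- \frac{2402}{3795} \approx -0.63294$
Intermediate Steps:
$p{\left(P,J \right)} = 15 + 5 P + 5 P^{2}$ ($p{\left(P,J \right)} = 15 + 5 \left(P P + P\right) = 15 + 5 \left(P^{2} + P\right) = 15 + 5 \left(P + P^{2}\right) = 15 + \left(5 P + 5 P^{2}\right) = 15 + 5 P + 5 P^{2}$)
$A = - \frac{1}{23}$ ($A = \frac{1}{-23} = - \frac{1}{23} \approx -0.043478$)
$- \frac{4}{p{\left(5,6 \right)}} + 14 A = - \frac{4}{15 + 5 \cdot 5 + 5 \cdot 5^{2}} + 14 \left(- \frac{1}{23}\right) = - \frac{4}{15 + 25 + 5 \cdot 25} - \frac{14}{23} = - \frac{4}{15 + 25 + 125} - \frac{14}{23} = - \frac{4}{165} - \frac{14}{23} = - \frac{2402}{3795}$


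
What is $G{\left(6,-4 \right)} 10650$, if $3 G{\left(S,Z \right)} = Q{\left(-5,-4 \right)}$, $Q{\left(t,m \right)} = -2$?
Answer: $-7100$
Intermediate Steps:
$G{\left(S,Z \right)} = - \frac{2}{3}$ ($G{\left(S,Z \right)} = \frac{1}{3} \left(-2\right) = - \frac{2}{3}$)
$G{\left(6,-4 \right)} 10650 = \left(- \frac{2}{3}\right) 10650 = -7100$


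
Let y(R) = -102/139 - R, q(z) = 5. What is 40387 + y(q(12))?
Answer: 5612996/139 ≈ 40381.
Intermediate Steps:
y(R) = -102/139 - R (y(R) = -102*1/139 - R = -102/139 - R)
40387 + y(q(12)) = 40387 + (-102/139 - 1*5) = 40387 + (-102/139 - 5) = 40387 - 797/139 = 5612996/139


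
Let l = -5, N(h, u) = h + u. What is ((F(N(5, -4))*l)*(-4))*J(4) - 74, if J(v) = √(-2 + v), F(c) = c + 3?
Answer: -74 + 80*√2 ≈ 39.137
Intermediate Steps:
F(c) = 3 + c
((F(N(5, -4))*l)*(-4))*J(4) - 74 = (((3 + (5 - 4))*(-5))*(-4))*√(-2 + 4) - 74 = (((3 + 1)*(-5))*(-4))*√2 - 74 = ((4*(-5))*(-4))*√2 - 74 = (-20*(-4))*√2 - 74 = 80*√2 - 74 = -74 + 80*√2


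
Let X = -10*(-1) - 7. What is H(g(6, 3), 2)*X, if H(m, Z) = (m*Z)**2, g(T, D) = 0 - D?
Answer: 108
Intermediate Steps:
g(T, D) = -D
X = 3 (X = 10 - 7 = 3)
H(m, Z) = Z**2*m**2 (H(m, Z) = (Z*m)**2 = Z**2*m**2)
H(g(6, 3), 2)*X = (2**2*(-1*3)**2)*3 = (4*(-3)**2)*3 = (4*9)*3 = 36*3 = 108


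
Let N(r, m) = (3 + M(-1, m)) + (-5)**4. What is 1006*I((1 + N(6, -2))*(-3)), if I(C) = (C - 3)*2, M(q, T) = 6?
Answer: -3838896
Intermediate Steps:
N(r, m) = 634 (N(r, m) = (3 + 6) + (-5)**4 = 9 + 625 = 634)
I(C) = -6 + 2*C (I(C) = (-3 + C)*2 = -6 + 2*C)
1006*I((1 + N(6, -2))*(-3)) = 1006*(-6 + 2*((1 + 634)*(-3))) = 1006*(-6 + 2*(635*(-3))) = 1006*(-6 + 2*(-1905)) = 1006*(-6 - 3810) = 1006*(-3816) = -3838896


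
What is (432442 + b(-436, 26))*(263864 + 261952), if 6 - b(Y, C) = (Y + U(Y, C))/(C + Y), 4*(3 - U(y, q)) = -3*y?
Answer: 9322871218272/41 ≈ 2.2739e+11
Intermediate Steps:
U(y, q) = 3 + 3*y/4 (U(y, q) = 3 - (-3)*y/4 = 3 + 3*y/4)
b(Y, C) = 6 - (3 + 7*Y/4)/(C + Y) (b(Y, C) = 6 - (Y + (3 + 3*Y/4))/(C + Y) = 6 - (3 + 7*Y/4)/(C + Y))
(432442 + b(-436, 26))*(263864 + 261952) = (432442 + (-3 + 6*26 + (17/4)*(-436))/(26 - 436))*(263864 + 261952) = (432442 + (-3 + 156 - 1853)/(-410))*525816 = (432442 - 1/410*(-1700))*525816 = (432442 + 170/41)*525816 = (17730292/41)*525816 = 9322871218272/41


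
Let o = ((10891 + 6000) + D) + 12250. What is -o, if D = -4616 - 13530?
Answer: -10995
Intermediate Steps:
D = -18146
o = 10995 (o = ((10891 + 6000) - 18146) + 12250 = (16891 - 18146) + 12250 = -1255 + 12250 = 10995)
-o = -1*10995 = -10995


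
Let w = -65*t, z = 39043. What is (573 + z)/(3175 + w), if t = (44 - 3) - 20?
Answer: 19808/905 ≈ 21.887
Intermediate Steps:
t = 21 (t = 41 - 20 = 21)
w = -1365 (w = -65*21 = -1365)
(573 + z)/(3175 + w) = (573 + 39043)/(3175 - 1365) = 39616/1810 = 39616*(1/1810) = 19808/905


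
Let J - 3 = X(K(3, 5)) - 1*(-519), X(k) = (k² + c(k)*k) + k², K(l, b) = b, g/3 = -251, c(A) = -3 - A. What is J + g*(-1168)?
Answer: 880036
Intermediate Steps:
g = -753 (g = 3*(-251) = -753)
X(k) = 2*k² + k*(-3 - k) (X(k) = (k² + (-3 - k)*k) + k² = (k² + k*(-3 - k)) + k² = 2*k² + k*(-3 - k))
J = 532 (J = 3 + (5*(-3 + 5) - 1*(-519)) = 3 + (5*2 + 519) = 3 + (10 + 519) = 3 + 529 = 532)
J + g*(-1168) = 532 - 753*(-1168) = 532 + 879504 = 880036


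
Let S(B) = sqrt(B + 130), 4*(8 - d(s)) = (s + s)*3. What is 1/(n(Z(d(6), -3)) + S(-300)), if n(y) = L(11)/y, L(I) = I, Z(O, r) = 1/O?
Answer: -11/291 - I*sqrt(170)/291 ≈ -0.037801 - 0.044806*I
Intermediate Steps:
d(s) = 8 - 3*s/2 (d(s) = 8 - (s + s)*3/4 = 8 - 2*s*3/4 = 8 - 3*s/2)
S(B) = sqrt(130 + B)
n(y) = 11/y
1/(n(Z(d(6), -3)) + S(-300)) = 1/(11/(1/(8 - 3/2*6)) + sqrt(130 - 300)) = 1/(11/(1/(8 - 9)) + sqrt(-170)) = 1/(11/(1/(-1)) + I*sqrt(170)) = 1/(11/(-1) + I*sqrt(170)) = 1/(11*(-1) + I*sqrt(170)) = 1/(-11 + I*sqrt(170))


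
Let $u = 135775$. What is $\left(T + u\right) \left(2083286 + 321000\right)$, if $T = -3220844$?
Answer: $-7417388205734$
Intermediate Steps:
$\left(T + u\right) \left(2083286 + 321000\right) = \left(-3220844 + 135775\right) \left(2083286 + 321000\right) = \left(-3085069\right) 2404286 = -7417388205734$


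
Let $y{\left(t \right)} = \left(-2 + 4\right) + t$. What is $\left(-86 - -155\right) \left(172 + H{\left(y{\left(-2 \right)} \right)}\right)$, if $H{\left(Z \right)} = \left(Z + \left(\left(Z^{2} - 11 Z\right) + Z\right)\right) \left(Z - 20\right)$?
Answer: $11868$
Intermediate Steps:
$y{\left(t \right)} = 2 + t$
$H{\left(Z \right)} = \left(-20 + Z\right) \left(Z^{2} - 9 Z\right)$ ($H{\left(Z \right)} = \left(Z + \left(Z^{2} - 10 Z\right)\right) \left(-20 + Z\right) = \left(Z^{2} - 9 Z\right) \left(-20 + Z\right) = \left(-20 + Z\right) \left(Z^{2} - 9 Z\right)$)
$\left(-86 - -155\right) \left(172 + H{\left(y{\left(-2 \right)} \right)}\right) = \left(-86 - -155\right) \left(172 + \left(2 - 2\right) \left(180 + \left(2 - 2\right)^{2} - 29 \left(2 - 2\right)\right)\right) = \left(-86 + 155\right) \left(172 + 0 \left(180 + 0^{2} - 0\right)\right) = 69 \left(172 + 0 \left(180 + 0 + 0\right)\right) = 69 \left(172 + 0 \cdot 180\right) = 69 \left(172 + 0\right) = 69 \cdot 172 = 11868$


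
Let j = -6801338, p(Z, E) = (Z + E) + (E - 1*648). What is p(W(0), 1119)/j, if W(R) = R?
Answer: -795/3400669 ≈ -0.00023378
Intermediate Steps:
p(Z, E) = -648 + Z + 2*E (p(Z, E) = (E + Z) + (E - 648) = (E + Z) + (-648 + E) = -648 + Z + 2*E)
p(W(0), 1119)/j = (-648 + 0 + 2*1119)/(-6801338) = (-648 + 0 + 2238)*(-1/6801338) = 1590*(-1/6801338) = -795/3400669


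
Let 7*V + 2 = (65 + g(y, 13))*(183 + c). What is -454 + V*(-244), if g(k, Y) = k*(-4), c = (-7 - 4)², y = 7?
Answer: -2747202/7 ≈ -3.9246e+5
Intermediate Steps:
c = 121 (c = (-11)² = 121)
g(k, Y) = -4*k
V = 11246/7 (V = -2/7 + ((65 - 4*7)*(183 + 121))/7 = -2/7 + ((65 - 28)*304)/7 = -2/7 + (37*304)/7 = -2/7 + (⅐)*11248 = -2/7 + 11248/7 = 11246/7 ≈ 1606.6)
-454 + V*(-244) = -454 + (11246/7)*(-244) = -454 - 2744024/7 = -2747202/7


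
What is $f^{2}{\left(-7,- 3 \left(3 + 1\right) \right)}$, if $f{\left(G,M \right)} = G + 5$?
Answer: $4$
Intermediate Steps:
$f{\left(G,M \right)} = 5 + G$
$f^{2}{\left(-7,- 3 \left(3 + 1\right) \right)} = \left(5 - 7\right)^{2} = \left(-2\right)^{2} = 4$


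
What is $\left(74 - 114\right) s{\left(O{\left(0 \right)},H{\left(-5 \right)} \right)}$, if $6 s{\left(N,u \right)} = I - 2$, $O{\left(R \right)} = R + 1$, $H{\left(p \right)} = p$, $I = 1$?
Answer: $\frac{20}{3} \approx 6.6667$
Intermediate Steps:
$O{\left(R \right)} = 1 + R$
$s{\left(N,u \right)} = - \frac{1}{6}$ ($s{\left(N,u \right)} = \frac{1 - 2}{6} = \frac{1}{6} \left(-1\right) = - \frac{1}{6}$)
$\left(74 - 114\right) s{\left(O{\left(0 \right)},H{\left(-5 \right)} \right)} = \left(74 - 114\right) \left(- \frac{1}{6}\right) = \left(-40\right) \left(- \frac{1}{6}\right) = \frac{20}{3}$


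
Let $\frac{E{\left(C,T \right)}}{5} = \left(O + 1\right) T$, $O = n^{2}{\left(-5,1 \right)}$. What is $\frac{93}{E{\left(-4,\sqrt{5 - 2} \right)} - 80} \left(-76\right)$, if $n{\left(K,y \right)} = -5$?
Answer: $- \frac{28272}{2215} - \frac{45942 \sqrt{3}}{2215} \approx -48.689$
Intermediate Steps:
$O = 25$ ($O = \left(-5\right)^{2} = 25$)
$E{\left(C,T \right)} = 130 T$ ($E{\left(C,T \right)} = 5 \left(25 + 1\right) T = 5 \cdot 26 T = 130 T$)
$\frac{93}{E{\left(-4,\sqrt{5 - 2} \right)} - 80} \left(-76\right) = \frac{93}{130 \sqrt{5 - 2} - 80} \left(-76\right) = \frac{93}{130 \sqrt{3} - 80} \left(-76\right) = \frac{93}{-80 + 130 \sqrt{3}} \left(-76\right) = - \frac{7068}{-80 + 130 \sqrt{3}}$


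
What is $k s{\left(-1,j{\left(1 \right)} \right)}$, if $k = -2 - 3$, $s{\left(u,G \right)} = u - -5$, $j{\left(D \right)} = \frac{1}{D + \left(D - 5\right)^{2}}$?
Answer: $-20$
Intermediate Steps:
$j{\left(D \right)} = \frac{1}{D + \left(-5 + D\right)^{2}}$
$s{\left(u,G \right)} = 5 + u$ ($s{\left(u,G \right)} = u + 5 = 5 + u$)
$k = -5$ ($k = -2 - 3 = -5$)
$k s{\left(-1,j{\left(1 \right)} \right)} = - 5 \left(5 - 1\right) = \left(-5\right) 4 = -20$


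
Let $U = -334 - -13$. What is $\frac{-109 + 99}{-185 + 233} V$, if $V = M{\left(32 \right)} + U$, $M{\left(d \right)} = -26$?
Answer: $\frac{1735}{24} \approx 72.292$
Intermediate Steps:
$U = -321$ ($U = -334 + 13 = -321$)
$V = -347$ ($V = -26 - 321 = -347$)
$\frac{-109 + 99}{-185 + 233} V = \frac{-109 + 99}{-185 + 233} \left(-347\right) = - \frac{10}{48} \left(-347\right) = \left(-10\right) \frac{1}{48} \left(-347\right) = \left(- \frac{5}{24}\right) \left(-347\right) = \frac{1735}{24}$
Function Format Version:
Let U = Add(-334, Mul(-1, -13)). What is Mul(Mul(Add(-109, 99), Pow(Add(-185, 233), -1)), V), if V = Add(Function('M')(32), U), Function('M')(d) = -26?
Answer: Rational(1735, 24) ≈ 72.292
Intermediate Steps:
U = -321 (U = Add(-334, 13) = -321)
V = -347 (V = Add(-26, -321) = -347)
Mul(Mul(Add(-109, 99), Pow(Add(-185, 233), -1)), V) = Mul(Mul(Add(-109, 99), Pow(Add(-185, 233), -1)), -347) = Mul(Mul(-10, Pow(48, -1)), -347) = Mul(Mul(-10, Rational(1, 48)), -347) = Mul(Rational(-5, 24), -347) = Rational(1735, 24)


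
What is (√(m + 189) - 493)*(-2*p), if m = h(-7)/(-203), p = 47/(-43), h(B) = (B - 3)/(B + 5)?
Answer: -46342/43 + 94*√7787486/8729 ≈ -1047.7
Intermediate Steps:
h(B) = (-3 + B)/(5 + B)
p = -47/43 (p = 47*(-1/43) = -47/43 ≈ -1.0930)
m = -5/203 (m = ((-3 - 7)/(5 - 7))/(-203) = (-10/(-2))*(-1/203) = -½*(-10)*(-1/203) = 5*(-1/203) = -5/203 ≈ -0.024631)
(√(m + 189) - 493)*(-2*p) = (√(-5/203 + 189) - 493)*(-2*(-47/43)) = (√(38362/203) - 493)*(94/43) = (√7787486/203 - 493)*(94/43) = (-493 + √7787486/203)*(94/43) = -46342/43 + 94*√7787486/8729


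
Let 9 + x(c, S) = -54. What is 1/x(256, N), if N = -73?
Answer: -1/63 ≈ -0.015873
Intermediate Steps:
x(c, S) = -63 (x(c, S) = -9 - 54 = -63)
1/x(256, N) = 1/(-63) = -1/63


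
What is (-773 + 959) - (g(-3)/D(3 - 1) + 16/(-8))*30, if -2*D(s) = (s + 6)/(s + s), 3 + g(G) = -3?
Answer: 66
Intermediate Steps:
g(G) = -6 (g(G) = -3 - 3 = -6)
D(s) = -(6 + s)/(4*s) (D(s) = -(s + 6)/(2*(s + s)) = -(6 + s)/(2*(2*s)) = -(6 + s)*1/(2*s)/2 = -(6 + s)/(4*s))
(-773 + 959) - (g(-3)/D(3 - 1) + 16/(-8))*30 = (-773 + 959) - (-6*4*(3 - 1)/(-6 - (3 - 1)) + 16/(-8))*30 = 186 - (-6*8/(-6 - 1*2) + 16*(-⅛))*30 = 186 - (-6*8/(-6 - 2) - 2)*30 = 186 - (-6/((¼)*(½)*(-8)) - 2)*30 = 186 - (-6/(-1) - 2)*30 = 186 - (-6*(-1) - 2)*30 = 186 - (6 - 2)*30 = 186 - 4*30 = 186 - 1*120 = 186 - 120 = 66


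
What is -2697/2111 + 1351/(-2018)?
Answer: -8294507/4259998 ≈ -1.9471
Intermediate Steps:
-2697/2111 + 1351/(-2018) = -2697*1/2111 + 1351*(-1/2018) = -2697/2111 - 1351/2018 = -8294507/4259998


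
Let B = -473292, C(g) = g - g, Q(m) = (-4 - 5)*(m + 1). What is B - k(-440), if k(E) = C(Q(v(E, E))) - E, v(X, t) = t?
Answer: -473732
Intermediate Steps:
Q(m) = -9 - 9*m (Q(m) = -9*(1 + m) = -9 - 9*m)
C(g) = 0
k(E) = -E (k(E) = 0 - E = -E)
B - k(-440) = -473292 - (-1)*(-440) = -473292 - 1*440 = -473292 - 440 = -473732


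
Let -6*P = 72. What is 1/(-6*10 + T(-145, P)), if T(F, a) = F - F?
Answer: -1/60 ≈ -0.016667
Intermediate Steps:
P = -12 (P = -⅙*72 = -12)
T(F, a) = 0
1/(-6*10 + T(-145, P)) = 1/(-6*10 + 0) = 1/(-60 + 0) = 1/(-60) = -1/60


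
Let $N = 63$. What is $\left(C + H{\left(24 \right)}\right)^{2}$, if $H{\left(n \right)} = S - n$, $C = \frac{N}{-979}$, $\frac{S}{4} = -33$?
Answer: $\frac{23343867369}{958441} \approx 24356.0$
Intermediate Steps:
$S = -132$ ($S = 4 \left(-33\right) = -132$)
$C = - \frac{63}{979}$ ($C = \frac{63}{-979} = 63 \left(- \frac{1}{979}\right) = - \frac{63}{979} \approx -0.064351$)
$H{\left(n \right)} = -132 - n$
$\left(C + H{\left(24 \right)}\right)^{2} = \left(- \frac{63}{979} - 156\right)^{2} = \left(- \frac{152787}{979}\right)^{2} = \frac{23343867369}{958441}$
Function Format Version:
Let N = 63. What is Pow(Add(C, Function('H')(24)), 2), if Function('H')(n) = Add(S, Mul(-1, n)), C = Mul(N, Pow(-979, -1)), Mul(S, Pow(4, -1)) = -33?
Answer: Rational(23343867369, 958441) ≈ 24356.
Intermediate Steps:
S = -132 (S = Mul(4, -33) = -132)
C = Rational(-63, 979) (C = Mul(63, Pow(-979, -1)) = Mul(63, Rational(-1, 979)) = Rational(-63, 979) ≈ -0.064351)
Function('H')(n) = Add(-132, Mul(-1, n))
Pow(Add(C, Function('H')(24)), 2) = Pow(Add(Rational(-63, 979), Add(-132, Mul(-1, 24))), 2) = Pow(Add(Rational(-63, 979), Add(-132, -24)), 2) = Pow(Add(Rational(-63, 979), -156), 2) = Pow(Rational(-152787, 979), 2) = Rational(23343867369, 958441)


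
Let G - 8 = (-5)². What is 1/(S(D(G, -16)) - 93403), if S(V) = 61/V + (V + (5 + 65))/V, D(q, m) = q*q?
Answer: -1089/101714647 ≈ -1.0706e-5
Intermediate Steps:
G = 33 (G = 8 + (-5)² = 8 + 25 = 33)
D(q, m) = q²
S(V) = 61/V + (70 + V)/V (S(V) = 61/V + (V + 70)/V = 61/V + (70 + V)/V)
1/(S(D(G, -16)) - 93403) = 1/((131 + 33²)/(33²) - 93403) = 1/((131 + 1089)/1089 - 93403) = 1/((1/1089)*1220 - 93403) = 1/(1220/1089 - 93403) = 1/(-101714647/1089) = -1089/101714647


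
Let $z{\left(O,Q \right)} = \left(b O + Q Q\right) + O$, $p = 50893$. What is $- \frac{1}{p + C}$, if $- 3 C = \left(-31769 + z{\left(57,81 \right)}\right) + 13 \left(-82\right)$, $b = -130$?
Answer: $- \frac{1}{62102} \approx -1.6103 \cdot 10^{-5}$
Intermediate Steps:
$z{\left(O,Q \right)} = Q^{2} - 129 O$ ($z{\left(O,Q \right)} = \left(- 130 O + Q Q\right) + O = \left(- 130 O + Q^{2}\right) + O = \left(Q^{2} - 130 O\right) + O = Q^{2} - 129 O$)
$C = 11209$ ($C = - \frac{\left(-31769 + \left(81^{2} - 7353\right)\right) + 13 \left(-82\right)}{3} = - \frac{\left(-31769 + \left(6561 - 7353\right)\right) - 1066}{3} = - \frac{\left(-31769 - 792\right) - 1066}{3} = - \frac{-32561 - 1066}{3} = \left(- \frac{1}{3}\right) \left(-33627\right) = 11209$)
$- \frac{1}{p + C} = - \frac{1}{50893 + 11209} = - \frac{1}{62102}$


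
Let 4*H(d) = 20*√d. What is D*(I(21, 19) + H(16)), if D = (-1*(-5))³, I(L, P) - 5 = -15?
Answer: 1250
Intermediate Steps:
I(L, P) = -10 (I(L, P) = 5 - 15 = -10)
D = 125 (D = 5³ = 125)
H(d) = 5*√d (H(d) = (20*√d)/4 = 5*√d)
D*(I(21, 19) + H(16)) = 125*(-10 + 5*√16) = 125*(-10 + 5*4) = 125*(-10 + 20) = 125*10 = 1250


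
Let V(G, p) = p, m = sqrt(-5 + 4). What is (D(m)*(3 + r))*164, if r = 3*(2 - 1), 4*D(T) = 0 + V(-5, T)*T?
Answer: -246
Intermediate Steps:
m = I (m = sqrt(-1) = I ≈ 1.0*I)
D(T) = T**2/4 (D(T) = (0 + T*T)/4 = (0 + T**2)/4 = T**2/4)
r = 3 (r = 3*1 = 3)
(D(m)*(3 + r))*164 = ((I**2/4)*(3 + 3))*164 = (((1/4)*(-1))*6)*164 = -1/4*6*164 = -3/2*164 = -246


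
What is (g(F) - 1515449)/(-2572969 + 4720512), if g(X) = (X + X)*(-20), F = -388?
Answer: -1499929/2147543 ≈ -0.69844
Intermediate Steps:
g(X) = -40*X (g(X) = (2*X)*(-20) = -40*X)
(g(F) - 1515449)/(-2572969 + 4720512) = (-40*(-388) - 1515449)/(-2572969 + 4720512) = (15520 - 1515449)/2147543 = -1499929*1/2147543 = -1499929/2147543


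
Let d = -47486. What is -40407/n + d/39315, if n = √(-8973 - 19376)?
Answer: -47486/39315 + 40407*I*√28349/28349 ≈ -1.2078 + 239.99*I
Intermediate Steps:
n = I*√28349 (n = √(-28349) = I*√28349 ≈ 168.37*I)
-40407/n + d/39315 = -40407*(-I*√28349/28349) - 47486/39315 = -(-40407)*I*√28349/28349 - 47486*1/39315 = 40407*I*√28349/28349 - 47486/39315 = -47486/39315 + 40407*I*√28349/28349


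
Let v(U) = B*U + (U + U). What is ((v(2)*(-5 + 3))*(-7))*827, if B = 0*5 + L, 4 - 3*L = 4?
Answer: 46312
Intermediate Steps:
L = 0 (L = 4/3 - ⅓*4 = 4/3 - 4/3 = 0)
B = 0 (B = 0*5 + 0 = 0 + 0 = 0)
v(U) = 2*U (v(U) = 0*U + (U + U) = 0 + 2*U = 2*U)
((v(2)*(-5 + 3))*(-7))*827 = (((2*2)*(-5 + 3))*(-7))*827 = ((4*(-2))*(-7))*827 = -8*(-7)*827 = 56*827 = 46312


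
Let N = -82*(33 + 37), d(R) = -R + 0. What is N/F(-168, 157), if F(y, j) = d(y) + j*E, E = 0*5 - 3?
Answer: 5740/303 ≈ 18.944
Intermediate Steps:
E = -3 (E = 0 - 3 = -3)
d(R) = -R
F(y, j) = -y - 3*j (F(y, j) = -y + j*(-3) = -y - 3*j)
N = -5740 (N = -82*70 = -5740)
N/F(-168, 157) = -5740/(-1*(-168) - 3*157) = -5740/(168 - 471) = -5740/(-303) = -5740*(-1/303) = 5740/303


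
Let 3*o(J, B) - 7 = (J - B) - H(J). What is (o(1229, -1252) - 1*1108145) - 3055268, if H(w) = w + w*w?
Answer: -13999421/3 ≈ -4.6665e+6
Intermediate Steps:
H(w) = w + w²
o(J, B) = 7/3 - B/3 + J/3 - J*(1 + J)/3 (o(J, B) = 7/3 + ((J - B) - J*(1 + J))/3 = 7/3 + (J - B - J*(1 + J))/3 = 7/3 + (-B/3 + J/3 - J*(1 + J)/3) = 7/3 - B/3 + J/3 - J*(1 + J)/3)
(o(1229, -1252) - 1*1108145) - 3055268 = ((7/3 - ⅓*(-1252) - ⅓*1229²) - 1*1108145) - 3055268 = ((7/3 + 1252/3 - ⅓*1510441) - 1108145) - 3055268 = ((7/3 + 1252/3 - 1510441/3) - 1108145) - 3055268 = (-1509182/3 - 1108145) - 3055268 = -4833617/3 - 3055268 = -13999421/3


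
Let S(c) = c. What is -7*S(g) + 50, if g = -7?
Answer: 99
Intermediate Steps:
-7*S(g) + 50 = -7*(-7) + 50 = 49 + 50 = 99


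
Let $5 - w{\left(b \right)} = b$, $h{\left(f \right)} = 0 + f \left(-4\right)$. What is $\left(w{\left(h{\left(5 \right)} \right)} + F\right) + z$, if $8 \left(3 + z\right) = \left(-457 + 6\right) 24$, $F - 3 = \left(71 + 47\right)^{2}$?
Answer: $12596$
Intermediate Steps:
$h{\left(f \right)} = - 4 f$ ($h{\left(f \right)} = 0 - 4 f = - 4 f$)
$w{\left(b \right)} = 5 - b$
$F = 13927$ ($F = 3 + \left(71 + 47\right)^{2} = 3 + 118^{2} = 3 + 13924 = 13927$)
$z = -1356$ ($z = -3 + \frac{\left(-457 + 6\right) 24}{8} = -3 + \frac{\left(-451\right) 24}{8} = -3 + \frac{1}{8} \left(-10824\right) = -3 - 1353 = -1356$)
$\left(w{\left(h{\left(5 \right)} \right)} + F\right) + z = \left(\left(5 - \left(-4\right) 5\right) + 13927\right) - 1356 = \left(\left(5 - -20\right) + 13927\right) - 1356 = \left(\left(5 + 20\right) + 13927\right) - 1356 = \left(25 + 13927\right) - 1356 = 13952 - 1356 = 12596$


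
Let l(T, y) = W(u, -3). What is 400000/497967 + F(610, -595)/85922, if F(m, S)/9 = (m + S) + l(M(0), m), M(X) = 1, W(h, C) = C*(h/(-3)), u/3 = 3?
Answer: 17238180436/21393160287 ≈ 0.80578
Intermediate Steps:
u = 9 (u = 3*3 = 9)
W(h, C) = -C*h/3 (W(h, C) = C*(h*(-⅓)) = C*(-h/3) = -C*h/3)
l(T, y) = 9 (l(T, y) = -⅓*(-3)*9 = 9)
F(m, S) = 81 + 9*S + 9*m (F(m, S) = 9*((m + S) + 9) = 9*((S + m) + 9) = 9*(9 + S + m) = 81 + 9*S + 9*m)
400000/497967 + F(610, -595)/85922 = 400000/497967 + (81 + 9*(-595) + 9*610)/85922 = 400000*(1/497967) + (81 - 5355 + 5490)*(1/85922) = 400000/497967 + 216*(1/85922) = 400000/497967 + 108/42961 = 17238180436/21393160287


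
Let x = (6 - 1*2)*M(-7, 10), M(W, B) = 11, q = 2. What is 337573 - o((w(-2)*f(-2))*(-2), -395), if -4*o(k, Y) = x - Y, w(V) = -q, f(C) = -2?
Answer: 1350731/4 ≈ 3.3768e+5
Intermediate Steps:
w(V) = -2 (w(V) = -1*2 = -2)
x = 44 (x = (6 - 1*2)*11 = (6 - 2)*11 = 4*11 = 44)
o(k, Y) = -11 + Y/4 (o(k, Y) = -(44 - Y)/4 = -11 + Y/4)
337573 - o((w(-2)*f(-2))*(-2), -395) = 337573 - (-11 + (¼)*(-395)) = 337573 - (-11 - 395/4) = 337573 - 1*(-439/4) = 337573 + 439/4 = 1350731/4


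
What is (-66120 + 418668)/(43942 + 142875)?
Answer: 352548/186817 ≈ 1.8871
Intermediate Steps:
(-66120 + 418668)/(43942 + 142875) = 352548/186817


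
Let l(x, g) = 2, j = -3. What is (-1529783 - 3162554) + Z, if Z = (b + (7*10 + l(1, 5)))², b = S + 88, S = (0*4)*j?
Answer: -4666737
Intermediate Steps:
S = 0 (S = (0*4)*(-3) = 0*(-3) = 0)
b = 88 (b = 0 + 88 = 88)
Z = 25600 (Z = (88 + (7*10 + 2))² = (88 + (70 + 2))² = (88 + 72)² = 160² = 25600)
(-1529783 - 3162554) + Z = (-1529783 - 3162554) + 25600 = -4692337 + 25600 = -4666737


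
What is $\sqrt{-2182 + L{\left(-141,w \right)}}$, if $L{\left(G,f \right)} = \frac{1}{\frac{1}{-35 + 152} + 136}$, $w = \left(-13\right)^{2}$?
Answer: $\frac{53 i \sqrt{196700593}}{15913} \approx 46.712 i$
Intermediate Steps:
$w = 169$
$L{\left(G,f \right)} = \frac{117}{15913}$ ($L{\left(G,f \right)} = \frac{1}{\frac{1}{117} + 136} = \frac{1}{\frac{15913}{117}} = \frac{117}{15913}$)
$\sqrt{-2182 + L{\left(-141,w \right)}} = \sqrt{-2182 + \frac{117}{15913}} = \sqrt{- \frac{34722049}{15913}} = \frac{53 i \sqrt{196700593}}{15913}$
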